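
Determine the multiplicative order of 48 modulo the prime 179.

89

The order of 48 must divide p − 1 = 178 = 2 · 89.
Divisors: 1, 2, 89, 178.
Check each in increasing order: 48^1 ≡ 48;  48^2 ≡ 156;  48^89 ≡ 1.
Smallest exponent giving 1 is 89.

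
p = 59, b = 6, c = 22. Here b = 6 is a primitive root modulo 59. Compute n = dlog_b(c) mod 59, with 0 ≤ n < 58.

Baby-step giant-step with m = ceil(sqrt(58)) = 8.
Baby table (6^j mod 59 for j=0..7):
  0:1  1:6  2:36  3:39  4:57  5:47  6:46  7:40
Giant step factor: 6^(-8) ≡ 15 (mod 59).
Scan 22·15^i mod 59 for i = 0, 1, …:
  i=0: 22   i=1: 35   i=2: 53   i=3: 28
  i=4: 7   i=5: 46
Match at i=5, j=6: n = 5·8 + 6 = 46.

46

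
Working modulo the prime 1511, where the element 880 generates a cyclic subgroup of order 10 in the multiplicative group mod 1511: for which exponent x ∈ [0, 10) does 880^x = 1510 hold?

Successive powers of 880 modulo 1511:
  880^0=1  880^1=880  880^2=768  880^3=423  880^4=534  880^5=1510
So 880^5 ≡ 1510 (mod 1511), giving x = 5.

5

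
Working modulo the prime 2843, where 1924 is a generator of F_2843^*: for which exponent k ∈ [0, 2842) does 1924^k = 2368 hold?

1099

Baby-step giant-step with m = ceil(sqrt(2842)) = 54.
Baby table (1924^j mod 2843 for j=0..53):
  0:1  1:1924  2:190  3:1656  4:1984  5:1910  6:1684  7:1839
  8:1544  9:2564  10:531  11:1007  12:1385  13:849  14:1594  15:2102
  16:1502  17:1360  18:1080  19:2530  20:504  21:233  22:1941  23:1625
  24:2043  25:1706  26:1522  27:38  28:2037  29:1534  30:382  31:1474
  32:1505  33:1446  34:1650  35:1812  36:770  37:277  38:1307  39:1456
  40:989  41:869  42:272  43:216  44:506  45:1238  46:2321  47:2094
  48:325  49:2683  50:2047  51:873  52:2282  53:976
Giant step factor: 1924^(-54) ≡ 695 (mod 2843).
Scan 2368·695^i mod 2843 for i = 0, 1, …:
  i=0: 2368   i=1: 2506   i=2: 1754   i=3: 2226
  i=4: 478   i=5: 2422   i=6: 234   i=7: 579
  i=8: 1542   i=9: 2722     …   i=19: 65
  i=20: 2530
Match at i=20, j=19: k = 20·54 + 19 = 1099.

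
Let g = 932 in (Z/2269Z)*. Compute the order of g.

252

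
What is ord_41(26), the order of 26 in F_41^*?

40

The order of 26 must divide p − 1 = 40 = 2^3 · 5.
Divisors: 1, 2, 4, 5, 8, 10, 20, 40.
Check each in increasing order: 26^1 ≡ 26;  26^2 ≡ 20;  26^4 ≡ 31;  26^5 ≡ 27;  26^8 ≡ 18;  26^10 ≡ 32;  26^20 ≡ 40;  26^40 ≡ 1.
Smallest exponent giving 1 is 40.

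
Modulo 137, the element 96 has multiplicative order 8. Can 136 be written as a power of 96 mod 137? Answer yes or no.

yes

136 ∈ ⟨96⟩ iff 136^8 ≡ 1 (mod 137), since |⟨96⟩| = 8.
136^8 mod 137 = 1.
Since 1 = 1, 136 lies in the subgroup.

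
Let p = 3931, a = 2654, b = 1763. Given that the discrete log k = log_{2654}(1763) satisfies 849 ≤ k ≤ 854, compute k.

852

Compute 2654^849 mod 3931 = 1126, then multiply by 2654 repeatedly:
  2654^849=1126  2654^850=844  2654^851=3237  2654^852=1763
Found 1763 at exponent 852.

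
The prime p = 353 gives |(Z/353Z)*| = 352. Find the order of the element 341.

The order of 341 must divide p − 1 = 352 = 2^5 · 11.
Divisors: 1, 2, 4, 8, 11, 16, 22, 32, 44, 88, 176, 352.
Check each in increasing order: 341^1 ≡ 341;  341^2 ≡ 144;  341^4 ≡ 262;  341^8 ≡ 162;  341^11 ≡ 346;  341^16 ≡ 122;  341^22 ≡ 49;  341^32 ≡ 58;  341^44 ≡ 283;  341^88 ≡ 311;  341^176 ≡ 352;  341^352 ≡ 1.
Smallest exponent giving 1 is 352.

352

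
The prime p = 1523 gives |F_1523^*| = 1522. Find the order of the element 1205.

The order of 1205 must divide p − 1 = 1522 = 2 · 761.
Divisors: 1, 2, 761, 1522.
Check each in increasing order: 1205^1 ≡ 1205;  1205^2 ≡ 606;  1205^761 ≡ 1522;  1205^1522 ≡ 1.
Smallest exponent giving 1 is 1522.

1522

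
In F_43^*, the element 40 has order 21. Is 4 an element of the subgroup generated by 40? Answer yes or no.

yes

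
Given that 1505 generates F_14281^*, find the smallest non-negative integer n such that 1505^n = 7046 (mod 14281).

Baby-step giant-step with m = ceil(sqrt(14280)) = 120.
Baby table (1505^j mod 14281 for j=0..119):
  0:1  1:1505  2:8627  3:2206  4:6838  5:8870  6:10896  7:3892
  8:2250  9:1653  10:2871  11:7993  12:4863  13:6943  14:9804  15:2747
  16:7026  17:6190  18:4738  19:4471  20:2504  21:12617  22:9136  23:11358
  24:13714  25:3525  26:6874  27:5926  28:7286  29:11903  30:5641  31:6791
  32:9540  33:5295  34:177  35:9327  36:13193  37:4875  38:10722  39:13361
  40:657  41:3396  42:12663  43:6961  44:8332  45:942  46:3891  47:745
  48:7307  49:665  50:1155  51:10274  52:10328  53:5912  54:497  55:5373
  56:3319  57:11026  58:13889  59:9842  60:2813  61:6389  62:4332  63:7524
  64:13068  65:2403  66:3422  67:8950  68:2767  69:8564  70:7358  71:6015
  72:12702  73:8532  74:2041  75:1290  76:13515  77:3931  78:3821  79:9643
  80:3219  81:3336  82:8049  83:3457  84:4501  85:4811  86:88  87:3911
  88:2283  89:8475  90:1942  91:9386  92:2021  93:14033  94:12347  95:2654
  96:9871  97:3615  98:13795  99:11182  100:5892  101:13240  102:4205  103:2042
  104:2795  105:7861  106:6137  107:10659  108:4232  109:14115  110:7228  111:10299
  112:5110  113:7372  114:12804  115:4951  116:10854  117:12087  118:11222  119:8968
Giant step factor: 1505^(-120) ≡ 13884 (mod 14281).
Scan 7046·13884^i mod 14281 for i = 0, 1, …:
  i=0: 7046   i=1: 1814   i=2: 8173   i=3: 11387
  i=4: 6438   i=5: 413   i=6: 7411   i=7: 14000
  i=8: 11590   i=9: 11533     …   i=73: 13275
  i=74: 13795
Match at i=74, j=98: n = 74·120 + 98 = 8978.

8978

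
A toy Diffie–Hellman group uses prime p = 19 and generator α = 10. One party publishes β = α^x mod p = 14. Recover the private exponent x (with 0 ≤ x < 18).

11

Successive powers of 10 modulo 19:
  10^0=1  10^1=10  10^2=5  10^3=12  10^4=6  10^5=3
  10^6=11  10^7=15  10^8=17  10^9=18  10^10=9  10^11=14
So 10^11 ≡ 14 (mod 19), giving x = 11.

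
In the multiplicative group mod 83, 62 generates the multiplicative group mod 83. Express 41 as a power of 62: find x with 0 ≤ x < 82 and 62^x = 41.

Baby-step giant-step with m = ceil(sqrt(82)) = 10.
Baby table (62^j mod 83 for j=0..9):
  0:1  1:62  2:26  3:35  4:12  5:80  6:63  7:5
  8:61  9:47
Giant step factor: 62^(-10) ≡ 37 (mod 83).
Scan 41·37^i mod 83 for i = 0, 1, …:
  i=0: 41   i=1: 23   i=2: 21   i=3: 30
  i=4: 31   i=5: 68   i=6: 26
Match at i=6, j=2: x = 6·10 + 2 = 62.

62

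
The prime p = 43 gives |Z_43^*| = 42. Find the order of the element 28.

42

The order of 28 must divide p − 1 = 42 = 2 · 3 · 7.
Divisors: 1, 2, 3, 6, 7, 14, 21, 42.
Check each in increasing order: 28^1 ≡ 28;  28^2 ≡ 10;  28^3 ≡ 22;  28^6 ≡ 11;  28^7 ≡ 7;  28^14 ≡ 6;  28^21 ≡ 42;  28^42 ≡ 1.
Smallest exponent giving 1 is 42.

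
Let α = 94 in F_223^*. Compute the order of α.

The order of 94 must divide p − 1 = 222 = 2 · 3 · 37.
Divisors: 1, 2, 3, 6, 37, 74, 111, 222.
Check each in increasing order: 94^1 ≡ 94;  94^2 ≡ 139;  94^3 ≡ 132;  94^6 ≡ 30;  94^37 ≡ 183;  94^74 ≡ 39;  94^111 ≡ 1.
Smallest exponent giving 1 is 111.

111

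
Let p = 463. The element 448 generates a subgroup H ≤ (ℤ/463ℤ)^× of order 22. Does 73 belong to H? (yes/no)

no

73 ∈ ⟨448⟩ iff 73^22 ≡ 1 (mod 463), since |⟨448⟩| = 22.
73^22 mod 463 = 169.
Since 169 ≠ 1, 73 does not lie in the subgroup.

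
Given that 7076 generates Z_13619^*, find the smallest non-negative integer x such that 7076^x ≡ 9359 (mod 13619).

Baby-step giant-step with m = ceil(sqrt(13618)) = 117.
Baby table (7076^j mod 13619 for j=0..116):
  0:1  1:7076  2:6332  3:12341  4:13507  5:11009  6:12623  7:6946
  8:12544  9:6321  10:2600  11:11950  12:11448  13:236  14:8418  15:9881
  16:11629  17:806  18:10514  19:10086  20:4976  21:5061  22:7285  23:745
  24:1067  25:5166  26:1220  27:11893  28:3067  29:7025  30:13169  31:2646
  32:10590  33:3102  34:9543  35:3266  36:12392  37:6670  38:7085  39:1921
  40:1234  41:2005  42:10001  43:2752  44:11601  45:6963  46:10265  47:5013
  48:8112  49:10046  50:7935  51:10542  52:3929  53:5225  54:10134  55:4149
  56:9379  57:417  58:8988  59:11977  60:11834  61:7772  62:1150  63:6857
  64:9254  65:1152  66:7390  67:8299  68:12215  69:7166  70:3079  71:10223
  72:7439  73:929  74:9246  75:12639  76:11210  77:4904  78:13111  79:808
  80:11047  81:9131  82:2420  83:4837  84:2065  85:12372  86:1340  87:3016
  88:243  89:3474  90:13348  91:2683  92:22  93:5863  94:3114  95:12741
  96:11155  97:10675  98:5326  99:3003  100:3588  101:2872  102:2724  103:4139
  104:6714  105:5192  106:8149  107:13097  108:10696  109:4113  110:13404  111:3988
  112:520  113:2390  114:10461  115:2771  116:9855
Giant step factor: 7076^(-117) ≡ 7305 (mod 13619).
Scan 9359·7305^i mod 13619 for i = 0, 1, …:
  i=0: 9359   i=1: 115   i=2: 9316   i=3: 12856
  i=4: 10075   i=5: 799   i=6: 7763   i=7: 12818
  i=8: 4865   i=9: 6854   i=10: 5026   i=11: 11725
  i=12: 1234
Match at i=12, j=40: x = 12·117 + 40 = 1444.

1444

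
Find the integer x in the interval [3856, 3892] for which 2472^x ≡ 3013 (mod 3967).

Compute 2472^3856 mod 3967 = 472, then multiply by 2472 repeatedly:
  2472^3856=472  2472^3857=486  2472^3858=3358  2472^3859=2012  2472^3860=3013
Found 3013 at exponent 3860.

3860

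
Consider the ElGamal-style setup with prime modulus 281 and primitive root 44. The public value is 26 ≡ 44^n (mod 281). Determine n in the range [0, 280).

113

Baby-step giant-step with m = ceil(sqrt(280)) = 17.
Baby table (44^j mod 281 for j=0..16):
  0:1  1:44  2:250  3:41  4:118  5:134  6:276  7:61
  8:155  9:76  10:253  11:173  12:25  13:257  14:68  15:182
  16:140
Giant step factor: 44^(-17) ≡ 166 (mod 281).
Scan 26·166^i mod 281 for i = 0, 1, …:
  i=0: 26   i=1: 101   i=2: 187   i=3: 132
  i=4: 275   i=5: 128   i=6: 173
Match at i=6, j=11: n = 6·17 + 11 = 113.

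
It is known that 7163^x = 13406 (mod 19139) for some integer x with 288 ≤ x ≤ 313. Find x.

309

Compute 7163^288 mod 19139 = 11312, then multiply by 7163 repeatedly:
  7163^288=11312  7163^289=12469  7163^290=12873  7163^291=16736  7163^292=12411
  7163^293=18477  7163^294=4566  7163^295=16846  7163^296=15642  7163^297=3940
  7163^298=11334  7163^299=16943  7163^300=2310  7163^301=10434  7163^302=947
  7163^303=8155  7163^304=2037  7163^305=7113  7163^306=2401  7163^307=11541
  7163^308=6842  7163^309=13406
Found 13406 at exponent 309.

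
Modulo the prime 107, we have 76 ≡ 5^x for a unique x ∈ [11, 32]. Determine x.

22

Compute 5^11 mod 107 = 66, then multiply by 5 repeatedly:
  5^11=66  5^12=9  5^13=45  5^14=11  5^15=55
  5^16=61  5^17=91  5^18=27  5^19=28  5^20=33
  5^21=58  5^22=76
Found 76 at exponent 22.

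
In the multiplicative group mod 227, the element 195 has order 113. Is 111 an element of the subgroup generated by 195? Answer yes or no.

no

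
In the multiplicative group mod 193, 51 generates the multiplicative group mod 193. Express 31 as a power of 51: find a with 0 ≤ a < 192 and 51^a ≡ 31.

Baby-step giant-step with m = ceil(sqrt(192)) = 14.
Baby table (51^j mod 193 for j=0..13):
  0:1  1:51  2:92  3:60  4:165  5:116  6:126  7:57
  8:12  9:33  10:139  11:141  12:50  13:41
Giant step factor: 51^(-14) ≡ 6 (mod 193).
Scan 31·6^i mod 193 for i = 0, 1, …:
  i=0: 31   i=1: 186   i=2: 151   i=3: 134
  i=4: 32   i=5: 192   i=6: 187   i=7: 157
  i=8: 170   i=9: 55   i=10: 137   i=11: 50
Match at i=11, j=12: a = 11·14 + 12 = 166.

166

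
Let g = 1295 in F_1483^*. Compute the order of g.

The order of 1295 must divide p − 1 = 1482 = 2 · 3 · 13 · 19.
Divisors: 1, 2, 3, 6, 13, 19, 26, 38, 39, 57, 78, 114, 247, 494, 741, 1482.
Check each in increasing order: 1295^1 ≡ 1295;  1295^2 ≡ 1235;  1295^3 ≡ 651;  1295^6 ≡ 1146;  1295^13 ≡ 1262;  1295^19 ≡ 327;  1295^26 ≡ 1385;  1295^38 ≡ 153;  1295^39 ≡ 896;  1295^57 ≡ 1092;  1295^78 ≡ 513;  1295^114 ≡ 132;  1295^247 ≡ 1445;  1295^494 ≡ 1444;  1295^741 ≡ 1482;  1295^1482 ≡ 1.
Smallest exponent giving 1 is 1482.

1482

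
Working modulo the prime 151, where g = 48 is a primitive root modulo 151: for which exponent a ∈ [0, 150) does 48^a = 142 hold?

Baby-step giant-step with m = ceil(sqrt(150)) = 13.
Baby table (48^j mod 151 for j=0..12):
  0:1  1:48  2:39  3:60  4:11  5:75  6:127  7:56
  8:121  9:70  10:38  11:12  12:123
Giant step factor: 48^(-13) ≡ 141 (mod 151).
Scan 142·141^i mod 151 for i = 0, 1, …:
  i=0: 142   i=1: 90   i=2: 6   i=3: 91
  i=4: 147   i=5: 40   i=6: 53   i=7: 74
  i=8: 15   i=9: 1
Match at i=9, j=0: a = 9·13 + 0 = 117.

117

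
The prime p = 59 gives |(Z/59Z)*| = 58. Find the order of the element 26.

29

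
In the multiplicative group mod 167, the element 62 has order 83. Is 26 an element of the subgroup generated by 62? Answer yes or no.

no

26 ∈ ⟨62⟩ iff 26^83 ≡ 1 (mod 167), since |⟨62⟩| = 83.
26^83 mod 167 = 166.
Since 166 ≠ 1, 26 does not lie in the subgroup.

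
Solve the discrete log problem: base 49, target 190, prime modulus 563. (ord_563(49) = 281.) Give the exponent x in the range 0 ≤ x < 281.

193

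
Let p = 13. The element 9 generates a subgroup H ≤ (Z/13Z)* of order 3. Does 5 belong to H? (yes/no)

⟨9⟩ has order 3; its elements mod 13 are {1, 3, 9}.
5 is not in this set.

no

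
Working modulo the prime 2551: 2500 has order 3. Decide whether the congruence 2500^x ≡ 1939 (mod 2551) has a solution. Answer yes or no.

no

1939 ∈ ⟨2500⟩ iff 1939^3 ≡ 1 (mod 2551), since |⟨2500⟩| = 3.
1939^3 mod 2551 = 1728.
Since 1728 ≠ 1, 1939 does not lie in the subgroup.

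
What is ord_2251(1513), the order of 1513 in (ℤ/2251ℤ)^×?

The order of 1513 must divide p − 1 = 2250 = 2 · 3^2 · 5^3.
Divisors: 1, 2, 3, 5, 6, 9, 10, 15, 18, 25, 30, 45, 50, 75, 90, 125, 150, 225, 250, 375, 450, 750, 1125, 2250.
Check each in increasing order: 1513^1 ≡ 1513;  1513^2 ≡ 2153;  1513^3 ≡ 292;  1513^5 ≡ 647;  1513^6 ≡ 1977;  1513^9 ≡ 1028;  1513^10 ≡ 2174;  1513^15 ≡ 1954;  1513^18 ≡ 1065;  1513^25 ≡ 359;  1513^30 ≡ 420;  1513^45 ≡ 1316;  1513^50 ≡ 574;  1513^75 ≡ 1225;  1513^90 ≡ 837;  1513^125 ≡ 838;  1513^150 ≡ 1459;  1513^225 ≡ 2232;  1513^250 ≡ 2183;  1513^375 ≡ 1542;  1513^450 ≡ 361;  1513^750 ≡ 708;  1513^1125 ≡ 1.
Smallest exponent giving 1 is 1125.

1125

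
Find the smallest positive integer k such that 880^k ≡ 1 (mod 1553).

776

The order of 880 must divide p − 1 = 1552 = 2^4 · 97.
Divisors: 1, 2, 4, 8, 16, 97, 194, 388, 776, 1552.
Check each in increasing order: 880^1 ≡ 880;  880^2 ≡ 1006;  880^4 ≡ 1033;  880^8 ≡ 178;  880^16 ≡ 624;  880^97 ≡ 1070;  880^194 ≡ 339;  880^388 ≡ 1552;  880^776 ≡ 1.
Smallest exponent giving 1 is 776.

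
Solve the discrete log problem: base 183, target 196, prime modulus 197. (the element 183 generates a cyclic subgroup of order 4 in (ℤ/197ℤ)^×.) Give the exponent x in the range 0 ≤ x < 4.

Successive powers of 183 modulo 197:
  183^0=1  183^1=183  183^2=196
So 183^2 ≡ 196 (mod 197), giving x = 2.

2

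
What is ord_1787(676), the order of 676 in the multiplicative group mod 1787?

893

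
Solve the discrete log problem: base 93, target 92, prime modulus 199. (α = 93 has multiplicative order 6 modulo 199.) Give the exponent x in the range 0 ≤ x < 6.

2

Successive powers of 93 modulo 199:
  93^0=1  93^1=93  93^2=92
So 93^2 ≡ 92 (mod 199), giving x = 2.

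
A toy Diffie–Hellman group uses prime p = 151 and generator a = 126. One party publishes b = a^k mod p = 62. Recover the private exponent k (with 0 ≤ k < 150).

Baby-step giant-step with m = ceil(sqrt(150)) = 13.
Baby table (126^j mod 151 for j=0..12):
  0:1  1:126  2:21  3:79  4:139  5:149  6:50  7:109
  8:144  9:24  10:4  11:51  12:84
Giant step factor: 126^(-13) ≡ 54 (mod 151).
Scan 62·54^i mod 151 for i = 0, 1, …:
  i=0: 62   i=1: 26   i=2: 45   i=3: 14
  i=4: 1
Match at i=4, j=0: k = 4·13 + 0 = 52.

52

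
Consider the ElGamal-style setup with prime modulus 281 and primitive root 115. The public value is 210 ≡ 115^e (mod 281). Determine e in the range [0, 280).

Baby-step giant-step with m = ceil(sqrt(280)) = 17.
Baby table (115^j mod 281 for j=0..16):
  0:1  1:115  2:18  3:103  4:43  5:168  6:212  7:214
  8:163  9:199  10:124  11:210  12:265  13:127  14:274  15:38
  16:155
Giant step factor: 115^(-17) ≡ 205 (mod 281).
Scan 210·205^i mod 281 for i = 0, 1, …:
  i=0: 210
Match at i=0, j=11: e = 0·17 + 11 = 11.

11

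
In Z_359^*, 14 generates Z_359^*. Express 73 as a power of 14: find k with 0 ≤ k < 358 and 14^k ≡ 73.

116

Baby-step giant-step with m = ceil(sqrt(358)) = 19.
Baby table (14^j mod 359 for j=0..18):
  0:1  1:14  2:196  3:231  4:3  5:42  6:229  7:334
  8:9  9:126  10:328  11:284  12:27  13:19  14:266  15:134
  16:81  17:57  18:80
Giant step factor: 14^(-19) ≡ 167 (mod 359).
Scan 73·167^i mod 359 for i = 0, 1, …:
  i=0: 73   i=1: 344   i=2: 8   i=3: 259
  i=4: 173   i=5: 171   i=6: 196
Match at i=6, j=2: k = 6·19 + 2 = 116.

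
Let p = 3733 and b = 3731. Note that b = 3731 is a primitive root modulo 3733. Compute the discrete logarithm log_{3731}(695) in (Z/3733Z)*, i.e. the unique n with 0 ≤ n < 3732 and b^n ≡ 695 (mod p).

1568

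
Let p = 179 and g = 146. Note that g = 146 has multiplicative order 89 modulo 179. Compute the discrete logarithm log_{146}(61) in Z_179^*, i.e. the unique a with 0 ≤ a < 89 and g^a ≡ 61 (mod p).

Baby-step giant-step with m = ceil(sqrt(89)) = 10.
Baby table (146^j mod 179 for j=0..9):
  0:1  1:146  2:15  3:42  4:46  5:93  6:153  7:142
  8:147  9:161
Giant step factor: 146^(-10) ≡ 22 (mod 179).
Scan 61·22^i mod 179 for i = 0, 1, …:
  i=0: 61   i=1: 89   i=2: 168   i=3: 116
  i=4: 46
Match at i=4, j=4: a = 4·10 + 4 = 44.

44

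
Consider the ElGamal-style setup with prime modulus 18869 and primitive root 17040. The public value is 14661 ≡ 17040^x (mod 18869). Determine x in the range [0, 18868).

5194

Baby-step giant-step with m = ceil(sqrt(18868)) = 138.
Baby table (17040^j mod 18869 for j=0..137):
  0:1  1:17040  2:5428  3:16151  4:8675  5:2254  6:9745  7:7600
  8:6053  9:5166  10:4755  11:1714  12:16217  13:1175  14:1991  15:178
  16:14080  17:3865  18:6790  19:15761  20:4963  21:17531  22:13101  23:1901
  24:13836  25:16154  26:3188  27:18538  28:1591  29:14756  30:12815  31:15532
  32:8686  33:1004  34:12846  35:15440  36:7133  37:11091  38:17605  39:9838
  40:7324  41:1394  42:16558  43:163  44:3777  45:16790  46:9822  47:17719
  48:8891  49:3439  50:12315  51:5451  52:11822  53:1436  54:15216  55:1711
  56:2835  57:3760  58:10145  59:11891  60:7318  61:12368  62:2859  63:16471
  64:8334  65:3266  66:7959  67:9857  68:10311  69:10181  70:2654  71:14036
  72:8865  73:13255  74:3270  75:643  76:12700  77:18308  78:7143  79:11670
  80:15278  81:1527  82:18598  83:5065  84:794  85:687  86:7700  87:11843
  88:765  89:15990  90:1240  91:15189  92:13356  93:7231  94:1670  95:2348
  96:7640  97:8369  98:14727  99:9249  100:9072  101:12032  102:13595  103:4087
  104:15870  105:13161  106:5375  107:18743  108:4026  109:14225  110:2826  111:1352
  112:17900  113:17484  114:4719  115:10951  116:9499  117:4678  118:10464  119:13379
  120:2902  121:13300  122:15310  123:18475  124:3604  125:12434  126:14228  127:16208
  128:17636  129:9746  130:5771  131:11481  132:2448  133:13430  134:3968  135:7093
  136:8775  137:8044
Giant step factor: 17040^(-138) ≡ 15038 (mod 18869).
Scan 14661·15038^i mod 18869 for i = 0, 1, …:
  i=0: 14661   i=1: 6722   i=2: 4203   i=3: 12433
  i=4: 13402   i=5: 18356   i=6: 2927   i=7: 13718
  i=8: 15376   i=9: 3562     …   i=36: 12456
  i=37: 765
Match at i=37, j=88: x = 37·138 + 88 = 5194.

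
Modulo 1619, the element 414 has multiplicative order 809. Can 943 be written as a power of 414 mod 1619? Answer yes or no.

943 ∈ ⟨414⟩ iff 943^809 ≡ 1 (mod 1619), since |⟨414⟩| = 809.
943^809 mod 1619 = 1618.
Since 1618 ≠ 1, 943 does not lie in the subgroup.

no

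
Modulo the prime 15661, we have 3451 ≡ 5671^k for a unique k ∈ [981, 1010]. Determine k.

988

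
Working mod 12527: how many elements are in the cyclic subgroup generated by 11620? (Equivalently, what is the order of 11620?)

The order of 11620 must divide p − 1 = 12526 = 2 · 6263.
Divisors: 1, 2, 6263, 12526.
Check each in increasing order: 11620^1 ≡ 11620;  11620^2 ≡ 8394;  11620^6263 ≡ 12526;  11620^12526 ≡ 1.
Smallest exponent giving 1 is 12526.

12526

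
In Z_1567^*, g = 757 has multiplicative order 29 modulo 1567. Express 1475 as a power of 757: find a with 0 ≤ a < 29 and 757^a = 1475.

Successive powers of 757 modulo 1567:
  757^0=1  757^1=757  757^2=1094  757^3=782  757^4=1215  757^5=1493
  757^6=394  757^7=528  757^8=111  757^9=976  757^10=775  757^11=617
  757^12=103  757^13=1188  757^14=1425  757^15=629  757^16=1352  757^17=213
  757^18=1407  757^19=1106  757^20=464  757^21=240  757^22=1475
So 757^22 ≡ 1475 (mod 1567), giving a = 22.

22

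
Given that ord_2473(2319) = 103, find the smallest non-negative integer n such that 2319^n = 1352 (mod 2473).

53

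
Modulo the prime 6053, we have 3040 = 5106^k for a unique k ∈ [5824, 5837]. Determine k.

Compute 5106^5824 mod 6053 = 2401, then multiply by 5106 repeatedly:
  5106^5824=2401  5106^5825=2181  5106^5826=4719  5106^5827=4274  5106^5828=1979
  5106^5829=2317  5106^5830=3040
Found 3040 at exponent 5830.

5830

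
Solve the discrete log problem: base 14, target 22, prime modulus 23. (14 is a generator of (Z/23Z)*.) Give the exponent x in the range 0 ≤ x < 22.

Successive powers of 14 modulo 23:
  14^0=1  14^1=14  14^2=12  14^3=7  14^4=6  14^5=15
  14^6=3  14^7=19  14^8=13  14^9=21  14^10=18  14^11=22
So 14^11 ≡ 22 (mod 23), giving x = 11.

11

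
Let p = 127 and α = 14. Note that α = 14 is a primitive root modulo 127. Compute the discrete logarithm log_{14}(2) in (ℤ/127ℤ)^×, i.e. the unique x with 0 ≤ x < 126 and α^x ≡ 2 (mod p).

90

Baby-step giant-step with m = ceil(sqrt(126)) = 12.
Baby table (14^j mod 127 for j=0..11):
  0:1  1:14  2:69  3:77  4:62  5:106  6:87  7:75
  8:34  9:95  10:60  11:78
Giant step factor: 14^(-12) ≡ 122 (mod 127).
Scan 2·122^i mod 127 for i = 0, 1, …:
  i=0: 2   i=1: 117   i=2: 50   i=3: 4
  i=4: 107   i=5: 100   i=6: 8   i=7: 87
Match at i=7, j=6: x = 7·12 + 6 = 90.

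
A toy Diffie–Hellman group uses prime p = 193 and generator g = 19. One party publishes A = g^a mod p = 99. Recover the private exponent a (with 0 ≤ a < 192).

111

Baby-step giant-step with m = ceil(sqrt(192)) = 14.
Baby table (19^j mod 193 for j=0..13):
  0:1  1:19  2:168  3:104  4:46  5:102  6:8  7:152
  8:186  9:60  10:175  11:44  12:64  13:58
Giant step factor: 19^(-14) ≡ 31 (mod 193).
Scan 99·31^i mod 193 for i = 0, 1, …:
  i=0: 99   i=1: 174   i=2: 183   i=3: 76
  i=4: 40   i=5: 82   i=6: 33   i=7: 58
Match at i=7, j=13: a = 7·14 + 13 = 111.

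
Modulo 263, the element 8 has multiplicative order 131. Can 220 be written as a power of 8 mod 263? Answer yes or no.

220 ∈ ⟨8⟩ iff 220^131 ≡ 1 (mod 263), since |⟨8⟩| = 131.
220^131 mod 263 = 262.
Since 262 ≠ 1, 220 does not lie in the subgroup.

no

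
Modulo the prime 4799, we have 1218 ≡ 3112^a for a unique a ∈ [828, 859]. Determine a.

Compute 3112^828 mod 4799 = 159, then multiply by 3112 repeatedly:
  3112^828=159  3112^829=511  3112^830=1763  3112^831=1199  3112^832=2465
  3112^833=2278  3112^834=1013  3112^835=4312  3112^836=940  3112^837=2689
  3112^838=3511  3112^839=3708  3112^840=2500  3112^841=821  3112^842=1884
  3112^843=3429  3112^844=2871  3112^845=3613  3112^846=4398  3112^847=4627
  3112^848=2224  3112^849=930  3112^850=363  3112^851=1891  3112^852=1218
Found 1218 at exponent 852.

852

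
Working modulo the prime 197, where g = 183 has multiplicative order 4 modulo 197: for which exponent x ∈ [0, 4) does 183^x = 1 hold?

Successive powers of 183 modulo 197:
  183^0=1
So 183^0 ≡ 1 (mod 197), giving x = 0.

0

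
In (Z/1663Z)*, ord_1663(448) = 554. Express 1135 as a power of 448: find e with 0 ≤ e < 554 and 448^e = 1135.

Baby-step giant-step with m = ceil(sqrt(554)) = 24.
Baby table (448^j mod 1663 for j=0..23):
  0:1  1:448  2:1144  3:308  4:1618  5:1459  6:73  7:1107
  8:362  9:865  10:41  11:75  12:340  13:987  14:1481  15:1614
  16:1330  17:486  18:1538  19:542  20:18  21:1412  22:636  23:555
Giant step factor: 448^(-24) ≡ 1431 (mod 1663).
Scan 1135·1431^i mod 1663 for i = 0, 1, …:
  i=0: 1135   i=1: 1097   i=2: 1598   i=3: 113
  i=4: 392   i=5: 521   i=6: 527   i=7: 798
  i=8: 1120   i=9: 1251     …   i=17: 370
  i=18: 636
Match at i=18, j=22: e = 18·24 + 22 = 454.

454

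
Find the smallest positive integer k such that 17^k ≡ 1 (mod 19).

9

The order of 17 must divide p − 1 = 18 = 2 · 3^2.
Divisors: 1, 2, 3, 6, 9, 18.
Check each in increasing order: 17^1 ≡ 17;  17^2 ≡ 4;  17^3 ≡ 11;  17^6 ≡ 7;  17^9 ≡ 1.
Smallest exponent giving 1 is 9.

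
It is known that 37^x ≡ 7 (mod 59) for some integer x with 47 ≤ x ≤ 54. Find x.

Compute 37^47 mod 59 = 43, then multiply by 37 repeatedly:
  37^47=43  37^48=57  37^49=44  37^50=35  37^51=56
  37^52=7
Found 7 at exponent 52.

52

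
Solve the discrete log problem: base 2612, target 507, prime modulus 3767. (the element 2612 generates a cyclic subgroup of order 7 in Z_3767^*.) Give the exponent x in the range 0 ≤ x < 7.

2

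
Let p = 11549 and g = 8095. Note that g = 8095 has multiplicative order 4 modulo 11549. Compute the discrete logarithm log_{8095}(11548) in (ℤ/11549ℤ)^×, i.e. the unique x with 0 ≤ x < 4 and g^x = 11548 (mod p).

2

Successive powers of 8095 modulo 11549:
  8095^0=1  8095^1=8095  8095^2=11548
So 8095^2 ≡ 11548 (mod 11549), giving x = 2.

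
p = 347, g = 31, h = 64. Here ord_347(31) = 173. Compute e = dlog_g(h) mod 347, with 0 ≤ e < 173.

Baby-step giant-step with m = ceil(sqrt(173)) = 14.
Baby table (31^j mod 347 for j=0..13):
  0:1  1:31  2:267  3:296  4:154  5:263  6:172  7:127
  8:120  9:250  10:116  11:126  12:89  13:330
Giant step factor: 31^(-14) ≡ 160 (mod 347).
Scan 64·160^i mod 347 for i = 0, 1, …:
  i=0: 64   i=1: 177   i=2: 213   i=3: 74
  i=4: 42   i=5: 127
Match at i=5, j=7: e = 5·14 + 7 = 77.

77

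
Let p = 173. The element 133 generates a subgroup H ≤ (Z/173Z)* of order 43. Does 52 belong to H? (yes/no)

yes

52 ∈ ⟨133⟩ iff 52^43 ≡ 1 (mod 173), since |⟨133⟩| = 43.
52^43 mod 173 = 1.
Since 1 = 1, 52 lies in the subgroup.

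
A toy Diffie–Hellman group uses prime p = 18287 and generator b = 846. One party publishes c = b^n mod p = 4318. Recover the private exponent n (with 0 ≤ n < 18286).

Baby-step giant-step with m = ceil(sqrt(18286)) = 136.
Baby table (846^j mod 18287 for j=0..135):
  0:1  1:846  2:2523  3:13166  4:1653  5:8626  6:1083  7:1868
  8:7646  9:13205  10:16360  11:15588  12:2521  13:11474  14:14894  15:581
  16:16064  17:2903  18:5480  19:9469  20:1068  21:7465  22:6375  23:16872
  24:9852  25:14207  26:4563  27:1741  28:9926  29:3663  30:8395  31:6814
  32:4239  33:1942  34:15389  35:17037  36:3146  37:9901  38:800  39:181
  40:6830  41:17775  42:5736  43:6601  44:6911  45:13153  46:8942  47:12401
  48:12795  49:16953  50:5230  51:17413  52:10363  53:7625  54:13726  55:18238
  56:13407  57:4382  58:13198  59:10438  60:16214  61:1794  62:18190  63:9373
  64:11287  65:2988  66:4242  67:4480  68:4671  69:1674  70:8105  71:17492
  72:4049  73:5785  74:11481  75:2529  76:18242  77:16791  78:14474  79:11001
  80:17050  81:14144  82:6126  83:7375  84:3383  85:9246  86:13567  87:11733
  88:14564  89:13993  90:6389  91:10429  92:8600  93:15661  94:9418  95:12783
  96:6801  97:11528  98:5717  99:8814  100:13835  101:730  102:14109  103:13090
  104:10505  105:18035  106:6252  107:4249  108:10402  109:4045  110:2401  111:1389
  112:4726  113:11630  114:574  115:10142  116:3529  117:4753  118:16185  119:13834
  120:18171  121:11586  122:18211  123:8852  124:9409  125:5169  126:2381  127:2756
  128:9127  129:4328  130:4088  131:2205  132:156  133:3967  134:9561  135:5752
Giant step factor: 846^(-136) ≡ 10646 (mod 18287).
Scan 4318·10646^i mod 18287 for i = 0, 1, …:
  i=0: 4318   i=1: 14197   i=2: 17494   i=3: 6316
  i=4: 17124   i=5: 17288   i=6: 7680   i=7: 103
  i=8: 17605   i=9: 17654     …   i=126: 16453
  i=127: 5752
Match at i=127, j=135: n = 127·136 + 135 = 17407.

17407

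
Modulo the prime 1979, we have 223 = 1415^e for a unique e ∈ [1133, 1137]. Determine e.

Compute 1415^1133 mod 1979 = 688, then multiply by 1415 repeatedly:
  1415^1133=688  1415^1134=1831  1415^1135=354  1415^1136=223
Found 223 at exponent 1136.

1136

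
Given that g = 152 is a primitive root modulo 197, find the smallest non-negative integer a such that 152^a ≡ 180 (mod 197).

109

Baby-step giant-step with m = ceil(sqrt(196)) = 14.
Baby table (152^j mod 197 for j=0..13):
  0:1  1:152  2:55  3:86  4:70  5:2  6:107  7:110
  8:172  9:140  10:4  11:17  12:23  13:147
Giant step factor: 152^(-14) ≡ 19 (mod 197).
Scan 180·19^i mod 197 for i = 0, 1, …:
  i=0: 180   i=1: 71   i=2: 167   i=3: 21
  i=4: 5   i=5: 95   i=6: 32   i=7: 17
Match at i=7, j=11: a = 7·14 + 11 = 109.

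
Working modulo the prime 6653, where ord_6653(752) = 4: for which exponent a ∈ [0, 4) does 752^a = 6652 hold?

2

Successive powers of 752 modulo 6653:
  752^0=1  752^1=752  752^2=6652
So 752^2 ≡ 6652 (mod 6653), giving a = 2.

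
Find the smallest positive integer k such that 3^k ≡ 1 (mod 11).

5

The order of 3 must divide p − 1 = 10 = 2 · 5.
Divisors: 1, 2, 5, 10.
Check each in increasing order: 3^1 ≡ 3;  3^2 ≡ 9;  3^5 ≡ 1.
Smallest exponent giving 1 is 5.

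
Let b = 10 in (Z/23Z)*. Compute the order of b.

22

The order of 10 must divide p − 1 = 22 = 2 · 11.
Divisors: 1, 2, 11, 22.
Check each in increasing order: 10^1 ≡ 10;  10^2 ≡ 8;  10^11 ≡ 22;  10^22 ≡ 1.
Smallest exponent giving 1 is 22.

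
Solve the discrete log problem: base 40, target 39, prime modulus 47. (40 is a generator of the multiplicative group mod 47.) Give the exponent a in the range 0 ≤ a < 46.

Successive powers of 40 modulo 47:
  40^0=1  40^1=40  40^2=2  40^3=33  40^4=4  40^5=19
  40^6=8  40^7=38  40^8=16  40^9=29  40^10=32  40^11=11
  40^12=17  40^13=22  40^14=34  40^15=44  40^16=21  40^17=41
  40^18=42  40^19=35  40^20=37  40^21=23  40^22=27  40^23=46
  40^24=7  40^25=45  40^26=14  40^27=43  40^28=28  40^29=39
So 40^29 ≡ 39 (mod 47), giving a = 29.

29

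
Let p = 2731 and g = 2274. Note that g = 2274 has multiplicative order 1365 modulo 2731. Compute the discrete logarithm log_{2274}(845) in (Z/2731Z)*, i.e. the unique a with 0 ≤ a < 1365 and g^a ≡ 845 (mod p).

1120

Baby-step giant-step with m = ceil(sqrt(1365)) = 37.
Baby table (2274^j mod 2731 for j=0..36):
  0:1  1:2274  2:1293  3:1726  4:477  5:491  6:2286  7:1271
  8:856  9:2072  10:753  11:2716  12:1393  13:2453  14:1420  15:1038
  16:828  17:1213  18:52  19:815  20:1692  21:2360  22:225  23:953
  24:1439  25:548  26:816  27:1235  28:922  29:1951  30:1430  31:1930
  32:103  33:2087  34:2091  35:263  36:2704
Giant step factor: 2274^(-37) ≡ 1600 (mod 2731).
Scan 845·1600^i mod 2731 for i = 0, 1, …:
  i=0: 845   i=1: 155   i=2: 2210   i=3: 2086
  i=4: 318   i=5: 834   i=6: 1672   i=7: 1551
  i=8: 1852   i=9: 65     …   i=29: 405
  i=30: 753
Match at i=30, j=10: a = 30·37 + 10 = 1120.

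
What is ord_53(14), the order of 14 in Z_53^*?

52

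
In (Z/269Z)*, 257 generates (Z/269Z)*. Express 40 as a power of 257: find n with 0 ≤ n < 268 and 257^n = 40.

119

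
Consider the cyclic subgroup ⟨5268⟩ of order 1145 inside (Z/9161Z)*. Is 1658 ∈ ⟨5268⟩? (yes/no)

1658 ∈ ⟨5268⟩ iff 1658^1145 ≡ 1 (mod 9161), since |⟨5268⟩| = 1145.
1658^1145 mod 9161 = 1.
Since 1 = 1, 1658 lies in the subgroup.

yes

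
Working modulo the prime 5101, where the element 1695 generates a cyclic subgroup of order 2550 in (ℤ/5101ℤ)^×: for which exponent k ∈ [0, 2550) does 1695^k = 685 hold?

2483

Baby-step giant-step with m = ceil(sqrt(2550)) = 51.
Baby table (1695^j mod 5101 for j=0..50):
  0:1  1:1695  2:1162  3:604  4:3580  5:3011  6:2645  7:4597
  8:2688  9:967  10:1644  11:1434  12:2554  13:3382  14:4067  15:2114
  16:2328  17:2887  18:1606  19:3337  20:4307  21:834  22:653  23:5019
  24:3838  25:1635  26:1482  27:2298  28:3047  29:2453  30:520  31:4028
  32:2322  33:2919  34:4836  35:4814  36:3231  37:3172  38:86  39:2942
  40:3013  41:934  42:1820  43:3896  44:3026  45:2565  46:1623  47:1546
  48:3657  49:900  50:301
Giant step factor: 1695^(-51) ≡ 3168 (mod 5101).
Scan 685·3168^i mod 5101 for i = 0, 1, …:
  i=0: 685   i=1: 2155   i=2: 1902   i=3: 1255
  i=4: 2161   i=5: 506   i=6: 1294   i=7: 3289
  i=8: 3310   i=9: 3525     …   i=47: 3341
  i=48: 4814
Match at i=48, j=35: k = 48·51 + 35 = 2483.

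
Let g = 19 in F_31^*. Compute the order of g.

15

The order of 19 must divide p − 1 = 30 = 2 · 3 · 5.
Divisors: 1, 2, 3, 5, 6, 10, 15, 30.
Check each in increasing order: 19^1 ≡ 19;  19^2 ≡ 20;  19^3 ≡ 8;  19^5 ≡ 5;  19^6 ≡ 2;  19^10 ≡ 25;  19^15 ≡ 1.
Smallest exponent giving 1 is 15.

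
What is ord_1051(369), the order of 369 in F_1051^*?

The order of 369 must divide p − 1 = 1050 = 2 · 3 · 5^2 · 7.
Divisors: 1, 2, 3, 5, 6, 7, 10, 14, 15, 21, 25, 30, 35, 42, 50, 70, 75, 105, 150, 175, 210, 350, 525, 1050.
Check each in increasing order: 369^1 ≡ 369;  369^2 ≡ 582;  369^3 ≡ 354;  369^5 ≡ 32;  369^6 ≡ 247;  369^7 ≡ 757;  369^10 ≡ 1024;  369^14 ≡ 254;  369^15 ≡ 187;  369^21 ≡ 996;  369^25 ≡ 206;  369^30 ≡ 286;  369^35 ≡ 744;  369^42 ≡ 923;  369^50 ≡ 396;  369^70 ≡ 710;  369^75 ≡ 649;  369^105 ≡ 638;  369^150 ≡ 801;  369^175 ≡ 1050;  369^210 ≡ 307;  369^350 ≡ 1.
Smallest exponent giving 1 is 350.

350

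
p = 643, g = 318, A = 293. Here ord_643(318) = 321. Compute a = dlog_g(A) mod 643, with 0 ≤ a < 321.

76

Baby-step giant-step with m = ceil(sqrt(321)) = 18.
Baby table (318^j mod 643 for j=0..17):
  0:1  1:318  2:173  3:359  4:351  5:379  6:281  7:624
  8:388  9:571  10:252  11:404  12:515  13:448  14:361  15:344
  16:82  17:356
Giant step factor: 318^(-18) ≡ 209 (mod 643).
Scan 293·209^i mod 643 for i = 0, 1, …:
  i=0: 293   i=1: 152   i=2: 261   i=3: 537
  i=4: 351
Match at i=4, j=4: a = 4·18 + 4 = 76.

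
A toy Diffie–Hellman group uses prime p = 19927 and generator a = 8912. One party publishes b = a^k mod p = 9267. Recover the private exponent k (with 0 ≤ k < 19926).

Baby-step giant-step with m = ceil(sqrt(19926)) = 142.
Baby table (8912^j mod 19927 for j=0..141):
  0:1  1:8912  2:14649  3:10111  4:19265  5:18575  6:6811  7:1990
  8:19777  9:18236  10:14547  11:17729  12:19592  13:3530  14:14554  15:405
  16:2573  17:14526  18:9920  19:10868  20:10396  21:8529  22:8870  23:18958
  24:12590  25:13070  26:6525  27:3814  28:14833  29:15905  30:4609  31:5861
  32:4565  33:12273  34:17600  35:5783  36:6874  37:5490  38:6095  39:17565
  40:12695  41:12261  42:10291  43:9338  44:5104  45:13434  46:2392  47:15541
  48:8742  49:14061  50:10656  51:14117  52:11553  53:17454  54:19813  55:309
  56:3882  57:3112  58:15687  59:14639  60:699  61:12264  62:17100  63:13431
  64:15510  65:11448  66:18263  67:16047  68:14712  69:13611  70:5583  71:17904
  72:4959  73:16449  74:10476  75:4117  76:5097  77:10831  78:19411  79:4545
  80:13376  81:3598  82:2833  83:187  84:12603  85:9364  86:17619  87:15695
  88:6227  89:18256  90:13444  91:11804  92:2615  93:10217  94:7441  95:17063
  96:2519  97:11526  98:15954  99:2903  100:6290  101:1829  102:19689  103:11133
  104:763  105:4749  106:18067  107:2944  108:12996  109:4628  110:15773  111:3918
  112:5112  113:5022  114:22  115:16721  116:3446  117:3245  118:5363  119:10110
  120:10353  121:3926  122:16627  123:2652  124:1202  125:11425  126:12557  127:17879
  128:1356  129:8910  130:16752  131:740  132:18970  133:19899  134:9515  135:8295
  136:15797  137:18536  138:17929  139:8562  140:4061  141:4200
Giant step factor: 8912^(-142) ≡ 17946 (mod 19927).
Scan 9267·17946^i mod 19927 for i = 0, 1, …:
  i=0: 9267   i=1: 14767   i=2: 19336   i=3: 15005
  i=4: 6179   i=5: 14506   i=6: 18275   i=7: 4584
  i=8: 5808   i=9: 12158     …   i=16: 10691
  i=17: 3530
Match at i=17, j=13: k = 17·142 + 13 = 2427.

2427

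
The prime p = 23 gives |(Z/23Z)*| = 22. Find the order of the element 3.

11

The order of 3 must divide p − 1 = 22 = 2 · 11.
Divisors: 1, 2, 11, 22.
Check each in increasing order: 3^1 ≡ 3;  3^2 ≡ 9;  3^11 ≡ 1.
Smallest exponent giving 1 is 11.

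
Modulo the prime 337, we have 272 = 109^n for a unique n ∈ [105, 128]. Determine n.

Compute 109^105 mod 337 = 278, then multiply by 109 repeatedly:
  109^105=278  109^106=309  109^107=318  109^108=288  109^109=51
  109^110=167  109^111=5  109^112=208  109^113=93  109^114=27
  109^115=247  109^116=300  109^117=11  109^118=188  109^119=272
Found 272 at exponent 119.

119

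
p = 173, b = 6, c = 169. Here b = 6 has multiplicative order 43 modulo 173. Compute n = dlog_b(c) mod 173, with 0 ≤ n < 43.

Baby-step giant-step with m = ceil(sqrt(43)) = 7.
Baby table (6^j mod 173 for j=0..6):
  0:1  1:6  2:36  3:43  4:85  5:164  6:119
Giant step factor: 6^(-7) ≡ 118 (mod 173).
Scan 169·118^i mod 173 for i = 0, 1, …:
  i=0: 169   i=1: 47   i=2: 10   i=3: 142
  i=4: 148   i=5: 164
Match at i=5, j=5: n = 5·7 + 5 = 40.

40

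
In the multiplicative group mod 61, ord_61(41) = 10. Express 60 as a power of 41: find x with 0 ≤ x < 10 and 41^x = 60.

5

Successive powers of 41 modulo 61:
  41^0=1  41^1=41  41^2=34  41^3=52  41^4=58  41^5=60
So 41^5 ≡ 60 (mod 61), giving x = 5.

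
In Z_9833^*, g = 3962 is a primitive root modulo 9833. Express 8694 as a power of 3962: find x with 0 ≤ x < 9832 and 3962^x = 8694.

Baby-step giant-step with m = ceil(sqrt(9832)) = 100.
Baby table (3962^j mod 9833 for j=0..99):
  0:1  1:3962  2:3976  3:446  4:6945  5:3356  6:2256  7:75
  8:2160  9:3210  10:3951  11:9559  12:5875  13:2039  14:5625  15:4672
  16:4758  17:1335  18:8949  19:7973  20:5430  21:8889  22:6245  23:2862
  24:1795  25:2531  26:7995  27:4097  28:7864  29:6224  30:8157  31:6796
  32:2998  33:9645  34:2452  35:9653  36:4649  37:2129  38:8217  39:8524
  40:5566  41:6906  42:6166  43:4520  44:2347  45:6629  46:155  47:4464
  48:6634  49:299  50:4678  51:8864  52:5525  53:1792  54:478  55:5900
  56:2759  57:6695  58:5989  59:1389  60:6571  61:6351  62:15  63:432
  64:642  65:6690  66:5845  67:1175  68:4341  69:1125  70:2901  71:8818
  72:267  73:5723  74:9461  75:1086  76:5711  77:1249  78:2539  79:359
  80:6406  81:1599  82:2786  83:5506  84:5178  85:3598  86:7259  87:8466
  88:1929  89:2457  90:9797  91:4863  92:4359  93:3610  94:5638  95:7013
  96:7281  97:7133  98:904  99:2436
Giant step factor: 3962^(-100) ≡ 445 (mod 9833).
Scan 8694·445^i mod 9833 for i = 0, 1, …:
  i=0: 8694   i=1: 4461   i=2: 8712   i=3: 2638
  i=4: 3783   i=5: 1992   i=6: 1470   i=7: 5172
  i=8: 618   i=9: 9519     …   i=42: 5706
  i=43: 2256
Match at i=43, j=6: x = 43·100 + 6 = 4306.

4306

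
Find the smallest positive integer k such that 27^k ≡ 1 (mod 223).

74

The order of 27 must divide p − 1 = 222 = 2 · 3 · 37.
Divisors: 1, 2, 3, 6, 37, 74, 111, 222.
Check each in increasing order: 27^1 ≡ 27;  27^2 ≡ 60;  27^3 ≡ 59;  27^6 ≡ 136;  27^37 ≡ 222;  27^74 ≡ 1.
Smallest exponent giving 1 is 74.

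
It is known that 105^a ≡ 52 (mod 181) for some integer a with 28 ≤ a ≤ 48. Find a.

38

Compute 105^28 mod 181 = 3, then multiply by 105 repeatedly:
  105^28=3  105^29=134  105^30=133  105^31=28  105^32=44
  105^33=95  105^34=20  105^35=109  105^36=42  105^37=66
  105^38=52
Found 52 at exponent 38.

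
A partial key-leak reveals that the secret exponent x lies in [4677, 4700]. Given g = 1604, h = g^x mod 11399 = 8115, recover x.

4697

Compute 1604^4677 mod 11399 = 10132, then multiply by 1604 repeatedly:
  1604^4677=10132  1604^4678=8153  1604^4679=2759  1604^4680=2624  1604^4681=2665
  1604^4682=35  1604^4683=10544  1604^4684=7859  1604^4685=9941  1604^4686=9562
  1604^4687=5793  1604^4688=1787  1604^4689=5199  1604^4690=6527  1604^4691=5026
  1604^4692=2611  1604^4693=4611  1604^4694=9492  1604^4695=7503  1604^4696=8867
  1604^4697=8115
Found 8115 at exponent 4697.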